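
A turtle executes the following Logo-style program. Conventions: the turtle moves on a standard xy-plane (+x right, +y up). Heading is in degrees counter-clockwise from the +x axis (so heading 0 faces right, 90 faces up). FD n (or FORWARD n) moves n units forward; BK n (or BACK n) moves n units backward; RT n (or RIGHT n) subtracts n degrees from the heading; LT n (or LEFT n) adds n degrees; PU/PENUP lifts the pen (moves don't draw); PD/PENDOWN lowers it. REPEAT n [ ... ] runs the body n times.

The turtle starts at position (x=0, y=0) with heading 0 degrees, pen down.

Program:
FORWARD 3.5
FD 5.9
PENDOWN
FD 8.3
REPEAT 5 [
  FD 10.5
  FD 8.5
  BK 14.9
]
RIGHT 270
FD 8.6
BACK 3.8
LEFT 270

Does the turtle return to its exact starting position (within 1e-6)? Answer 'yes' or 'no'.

Executing turtle program step by step:
Start: pos=(0,0), heading=0, pen down
FD 3.5: (0,0) -> (3.5,0) [heading=0, draw]
FD 5.9: (3.5,0) -> (9.4,0) [heading=0, draw]
PD: pen down
FD 8.3: (9.4,0) -> (17.7,0) [heading=0, draw]
REPEAT 5 [
  -- iteration 1/5 --
  FD 10.5: (17.7,0) -> (28.2,0) [heading=0, draw]
  FD 8.5: (28.2,0) -> (36.7,0) [heading=0, draw]
  BK 14.9: (36.7,0) -> (21.8,0) [heading=0, draw]
  -- iteration 2/5 --
  FD 10.5: (21.8,0) -> (32.3,0) [heading=0, draw]
  FD 8.5: (32.3,0) -> (40.8,0) [heading=0, draw]
  BK 14.9: (40.8,0) -> (25.9,0) [heading=0, draw]
  -- iteration 3/5 --
  FD 10.5: (25.9,0) -> (36.4,0) [heading=0, draw]
  FD 8.5: (36.4,0) -> (44.9,0) [heading=0, draw]
  BK 14.9: (44.9,0) -> (30,0) [heading=0, draw]
  -- iteration 4/5 --
  FD 10.5: (30,0) -> (40.5,0) [heading=0, draw]
  FD 8.5: (40.5,0) -> (49,0) [heading=0, draw]
  BK 14.9: (49,0) -> (34.1,0) [heading=0, draw]
  -- iteration 5/5 --
  FD 10.5: (34.1,0) -> (44.6,0) [heading=0, draw]
  FD 8.5: (44.6,0) -> (53.1,0) [heading=0, draw]
  BK 14.9: (53.1,0) -> (38.2,0) [heading=0, draw]
]
RT 270: heading 0 -> 90
FD 8.6: (38.2,0) -> (38.2,8.6) [heading=90, draw]
BK 3.8: (38.2,8.6) -> (38.2,4.8) [heading=90, draw]
LT 270: heading 90 -> 0
Final: pos=(38.2,4.8), heading=0, 20 segment(s) drawn

Start position: (0, 0)
Final position: (38.2, 4.8)
Distance = 38.5; >= 1e-6 -> NOT closed

Answer: no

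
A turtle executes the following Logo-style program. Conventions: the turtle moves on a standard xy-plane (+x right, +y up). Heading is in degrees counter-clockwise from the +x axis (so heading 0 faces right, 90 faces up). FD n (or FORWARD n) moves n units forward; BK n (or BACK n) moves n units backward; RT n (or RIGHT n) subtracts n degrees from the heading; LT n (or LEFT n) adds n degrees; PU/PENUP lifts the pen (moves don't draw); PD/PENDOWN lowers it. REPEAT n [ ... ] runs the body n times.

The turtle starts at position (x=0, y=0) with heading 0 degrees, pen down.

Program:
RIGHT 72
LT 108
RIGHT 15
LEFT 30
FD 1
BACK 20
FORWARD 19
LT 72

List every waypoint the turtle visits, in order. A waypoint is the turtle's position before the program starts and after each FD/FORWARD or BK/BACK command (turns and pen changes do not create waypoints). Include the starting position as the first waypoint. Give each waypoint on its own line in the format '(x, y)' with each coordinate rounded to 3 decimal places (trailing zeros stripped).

Executing turtle program step by step:
Start: pos=(0,0), heading=0, pen down
RT 72: heading 0 -> 288
LT 108: heading 288 -> 36
RT 15: heading 36 -> 21
LT 30: heading 21 -> 51
FD 1: (0,0) -> (0.629,0.777) [heading=51, draw]
BK 20: (0.629,0.777) -> (-11.957,-14.766) [heading=51, draw]
FD 19: (-11.957,-14.766) -> (0,0) [heading=51, draw]
LT 72: heading 51 -> 123
Final: pos=(0,0), heading=123, 3 segment(s) drawn
Waypoints (4 total):
(0, 0)
(0.629, 0.777)
(-11.957, -14.766)
(0, 0)

Answer: (0, 0)
(0.629, 0.777)
(-11.957, -14.766)
(0, 0)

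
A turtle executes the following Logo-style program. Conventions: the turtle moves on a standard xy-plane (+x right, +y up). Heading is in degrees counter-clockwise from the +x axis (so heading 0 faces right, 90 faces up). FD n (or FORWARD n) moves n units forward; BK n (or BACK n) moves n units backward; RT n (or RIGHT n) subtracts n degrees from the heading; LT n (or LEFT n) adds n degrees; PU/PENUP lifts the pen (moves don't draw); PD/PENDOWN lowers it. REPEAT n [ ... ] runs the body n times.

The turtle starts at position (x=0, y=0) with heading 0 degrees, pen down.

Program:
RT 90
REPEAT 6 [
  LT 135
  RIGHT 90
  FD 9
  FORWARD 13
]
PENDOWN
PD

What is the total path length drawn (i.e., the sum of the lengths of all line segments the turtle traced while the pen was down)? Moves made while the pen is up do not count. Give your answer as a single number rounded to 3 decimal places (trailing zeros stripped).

Answer: 132

Derivation:
Executing turtle program step by step:
Start: pos=(0,0), heading=0, pen down
RT 90: heading 0 -> 270
REPEAT 6 [
  -- iteration 1/6 --
  LT 135: heading 270 -> 45
  RT 90: heading 45 -> 315
  FD 9: (0,0) -> (6.364,-6.364) [heading=315, draw]
  FD 13: (6.364,-6.364) -> (15.556,-15.556) [heading=315, draw]
  -- iteration 2/6 --
  LT 135: heading 315 -> 90
  RT 90: heading 90 -> 0
  FD 9: (15.556,-15.556) -> (24.556,-15.556) [heading=0, draw]
  FD 13: (24.556,-15.556) -> (37.556,-15.556) [heading=0, draw]
  -- iteration 3/6 --
  LT 135: heading 0 -> 135
  RT 90: heading 135 -> 45
  FD 9: (37.556,-15.556) -> (43.92,-9.192) [heading=45, draw]
  FD 13: (43.92,-9.192) -> (53.113,0) [heading=45, draw]
  -- iteration 4/6 --
  LT 135: heading 45 -> 180
  RT 90: heading 180 -> 90
  FD 9: (53.113,0) -> (53.113,9) [heading=90, draw]
  FD 13: (53.113,9) -> (53.113,22) [heading=90, draw]
  -- iteration 5/6 --
  LT 135: heading 90 -> 225
  RT 90: heading 225 -> 135
  FD 9: (53.113,22) -> (46.749,28.364) [heading=135, draw]
  FD 13: (46.749,28.364) -> (37.556,37.556) [heading=135, draw]
  -- iteration 6/6 --
  LT 135: heading 135 -> 270
  RT 90: heading 270 -> 180
  FD 9: (37.556,37.556) -> (28.556,37.556) [heading=180, draw]
  FD 13: (28.556,37.556) -> (15.556,37.556) [heading=180, draw]
]
PD: pen down
PD: pen down
Final: pos=(15.556,37.556), heading=180, 12 segment(s) drawn

Segment lengths:
  seg 1: (0,0) -> (6.364,-6.364), length = 9
  seg 2: (6.364,-6.364) -> (15.556,-15.556), length = 13
  seg 3: (15.556,-15.556) -> (24.556,-15.556), length = 9
  seg 4: (24.556,-15.556) -> (37.556,-15.556), length = 13
  seg 5: (37.556,-15.556) -> (43.92,-9.192), length = 9
  seg 6: (43.92,-9.192) -> (53.113,0), length = 13
  seg 7: (53.113,0) -> (53.113,9), length = 9
  seg 8: (53.113,9) -> (53.113,22), length = 13
  seg 9: (53.113,22) -> (46.749,28.364), length = 9
  seg 10: (46.749,28.364) -> (37.556,37.556), length = 13
  seg 11: (37.556,37.556) -> (28.556,37.556), length = 9
  seg 12: (28.556,37.556) -> (15.556,37.556), length = 13
Total = 132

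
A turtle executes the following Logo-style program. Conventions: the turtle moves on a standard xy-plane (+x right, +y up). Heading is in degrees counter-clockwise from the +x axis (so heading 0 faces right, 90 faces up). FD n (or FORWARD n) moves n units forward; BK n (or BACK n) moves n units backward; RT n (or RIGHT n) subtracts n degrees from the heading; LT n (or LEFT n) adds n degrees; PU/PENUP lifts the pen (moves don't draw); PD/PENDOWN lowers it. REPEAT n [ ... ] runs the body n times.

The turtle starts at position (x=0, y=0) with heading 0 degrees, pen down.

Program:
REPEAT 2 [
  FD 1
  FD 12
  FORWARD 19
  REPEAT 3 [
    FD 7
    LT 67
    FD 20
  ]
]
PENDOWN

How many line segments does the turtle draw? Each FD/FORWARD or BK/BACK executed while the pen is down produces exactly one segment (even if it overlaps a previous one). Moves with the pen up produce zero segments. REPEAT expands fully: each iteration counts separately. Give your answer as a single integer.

Executing turtle program step by step:
Start: pos=(0,0), heading=0, pen down
REPEAT 2 [
  -- iteration 1/2 --
  FD 1: (0,0) -> (1,0) [heading=0, draw]
  FD 12: (1,0) -> (13,0) [heading=0, draw]
  FD 19: (13,0) -> (32,0) [heading=0, draw]
  REPEAT 3 [
    -- iteration 1/3 --
    FD 7: (32,0) -> (39,0) [heading=0, draw]
    LT 67: heading 0 -> 67
    FD 20: (39,0) -> (46.815,18.41) [heading=67, draw]
    -- iteration 2/3 --
    FD 7: (46.815,18.41) -> (49.55,24.854) [heading=67, draw]
    LT 67: heading 67 -> 134
    FD 20: (49.55,24.854) -> (35.657,39.24) [heading=134, draw]
    -- iteration 3/3 --
    FD 7: (35.657,39.24) -> (30.794,44.276) [heading=134, draw]
    LT 67: heading 134 -> 201
    FD 20: (30.794,44.276) -> (12.122,37.108) [heading=201, draw]
  ]
  -- iteration 2/2 --
  FD 1: (12.122,37.108) -> (11.189,36.75) [heading=201, draw]
  FD 12: (11.189,36.75) -> (-0.014,32.45) [heading=201, draw]
  FD 19: (-0.014,32.45) -> (-17.752,25.641) [heading=201, draw]
  REPEAT 3 [
    -- iteration 1/3 --
    FD 7: (-17.752,25.641) -> (-24.287,23.132) [heading=201, draw]
    LT 67: heading 201 -> 268
    FD 20: (-24.287,23.132) -> (-24.985,3.144) [heading=268, draw]
    -- iteration 2/3 --
    FD 7: (-24.985,3.144) -> (-25.23,-3.851) [heading=268, draw]
    LT 67: heading 268 -> 335
    FD 20: (-25.23,-3.851) -> (-7.103,-12.304) [heading=335, draw]
    -- iteration 3/3 --
    FD 7: (-7.103,-12.304) -> (-0.759,-15.262) [heading=335, draw]
    LT 67: heading 335 -> 42
    FD 20: (-0.759,-15.262) -> (14.104,-1.88) [heading=42, draw]
  ]
]
PD: pen down
Final: pos=(14.104,-1.88), heading=42, 18 segment(s) drawn
Segments drawn: 18

Answer: 18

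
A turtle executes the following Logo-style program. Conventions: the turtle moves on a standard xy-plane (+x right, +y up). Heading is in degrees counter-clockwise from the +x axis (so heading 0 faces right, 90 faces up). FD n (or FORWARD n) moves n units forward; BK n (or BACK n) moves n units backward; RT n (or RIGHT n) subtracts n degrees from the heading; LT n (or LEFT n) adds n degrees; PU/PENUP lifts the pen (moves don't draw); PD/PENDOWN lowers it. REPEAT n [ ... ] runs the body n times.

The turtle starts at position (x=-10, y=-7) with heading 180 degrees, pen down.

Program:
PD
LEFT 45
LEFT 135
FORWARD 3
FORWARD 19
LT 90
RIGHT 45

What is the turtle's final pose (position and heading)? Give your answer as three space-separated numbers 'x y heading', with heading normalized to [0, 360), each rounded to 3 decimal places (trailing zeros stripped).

Executing turtle program step by step:
Start: pos=(-10,-7), heading=180, pen down
PD: pen down
LT 45: heading 180 -> 225
LT 135: heading 225 -> 0
FD 3: (-10,-7) -> (-7,-7) [heading=0, draw]
FD 19: (-7,-7) -> (12,-7) [heading=0, draw]
LT 90: heading 0 -> 90
RT 45: heading 90 -> 45
Final: pos=(12,-7), heading=45, 2 segment(s) drawn

Answer: 12 -7 45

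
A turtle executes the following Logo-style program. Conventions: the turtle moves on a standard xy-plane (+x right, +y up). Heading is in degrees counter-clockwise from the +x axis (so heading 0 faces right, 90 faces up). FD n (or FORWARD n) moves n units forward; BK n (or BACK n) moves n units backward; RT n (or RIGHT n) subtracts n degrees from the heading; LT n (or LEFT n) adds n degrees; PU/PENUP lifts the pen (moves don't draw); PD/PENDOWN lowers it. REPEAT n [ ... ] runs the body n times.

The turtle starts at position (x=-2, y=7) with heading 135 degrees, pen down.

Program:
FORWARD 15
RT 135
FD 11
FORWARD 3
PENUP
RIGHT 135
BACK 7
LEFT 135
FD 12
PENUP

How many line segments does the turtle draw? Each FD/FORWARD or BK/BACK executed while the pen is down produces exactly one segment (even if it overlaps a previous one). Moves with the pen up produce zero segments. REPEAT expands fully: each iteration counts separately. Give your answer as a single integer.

Answer: 3

Derivation:
Executing turtle program step by step:
Start: pos=(-2,7), heading=135, pen down
FD 15: (-2,7) -> (-12.607,17.607) [heading=135, draw]
RT 135: heading 135 -> 0
FD 11: (-12.607,17.607) -> (-1.607,17.607) [heading=0, draw]
FD 3: (-1.607,17.607) -> (1.393,17.607) [heading=0, draw]
PU: pen up
RT 135: heading 0 -> 225
BK 7: (1.393,17.607) -> (6.343,22.556) [heading=225, move]
LT 135: heading 225 -> 0
FD 12: (6.343,22.556) -> (18.343,22.556) [heading=0, move]
PU: pen up
Final: pos=(18.343,22.556), heading=0, 3 segment(s) drawn
Segments drawn: 3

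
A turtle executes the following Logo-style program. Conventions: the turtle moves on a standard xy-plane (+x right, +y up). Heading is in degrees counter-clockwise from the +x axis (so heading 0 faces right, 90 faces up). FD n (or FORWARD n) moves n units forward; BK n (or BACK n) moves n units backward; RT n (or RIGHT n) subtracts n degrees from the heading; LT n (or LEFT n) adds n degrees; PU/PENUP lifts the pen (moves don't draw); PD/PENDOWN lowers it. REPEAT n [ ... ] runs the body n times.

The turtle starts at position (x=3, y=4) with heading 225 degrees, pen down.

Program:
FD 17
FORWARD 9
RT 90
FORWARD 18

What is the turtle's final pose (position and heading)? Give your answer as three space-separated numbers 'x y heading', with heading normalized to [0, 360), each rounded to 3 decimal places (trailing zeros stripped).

Executing turtle program step by step:
Start: pos=(3,4), heading=225, pen down
FD 17: (3,4) -> (-9.021,-8.021) [heading=225, draw]
FD 9: (-9.021,-8.021) -> (-15.385,-14.385) [heading=225, draw]
RT 90: heading 225 -> 135
FD 18: (-15.385,-14.385) -> (-28.113,-1.657) [heading=135, draw]
Final: pos=(-28.113,-1.657), heading=135, 3 segment(s) drawn

Answer: -28.113 -1.657 135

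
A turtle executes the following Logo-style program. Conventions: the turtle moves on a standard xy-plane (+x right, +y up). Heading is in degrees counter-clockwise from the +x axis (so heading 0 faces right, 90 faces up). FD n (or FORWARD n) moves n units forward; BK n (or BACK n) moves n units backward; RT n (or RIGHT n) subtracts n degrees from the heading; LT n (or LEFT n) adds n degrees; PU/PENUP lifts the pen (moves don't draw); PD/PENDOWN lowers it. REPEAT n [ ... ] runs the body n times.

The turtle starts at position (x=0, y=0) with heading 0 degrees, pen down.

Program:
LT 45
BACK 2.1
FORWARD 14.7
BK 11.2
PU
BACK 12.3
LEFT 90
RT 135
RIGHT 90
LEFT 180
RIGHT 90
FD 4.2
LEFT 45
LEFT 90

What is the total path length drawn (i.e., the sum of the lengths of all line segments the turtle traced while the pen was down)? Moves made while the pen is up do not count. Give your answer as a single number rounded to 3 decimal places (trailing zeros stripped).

Answer: 28

Derivation:
Executing turtle program step by step:
Start: pos=(0,0), heading=0, pen down
LT 45: heading 0 -> 45
BK 2.1: (0,0) -> (-1.485,-1.485) [heading=45, draw]
FD 14.7: (-1.485,-1.485) -> (8.91,8.91) [heading=45, draw]
BK 11.2: (8.91,8.91) -> (0.99,0.99) [heading=45, draw]
PU: pen up
BK 12.3: (0.99,0.99) -> (-7.707,-7.707) [heading=45, move]
LT 90: heading 45 -> 135
RT 135: heading 135 -> 0
RT 90: heading 0 -> 270
LT 180: heading 270 -> 90
RT 90: heading 90 -> 0
FD 4.2: (-7.707,-7.707) -> (-3.507,-7.707) [heading=0, move]
LT 45: heading 0 -> 45
LT 90: heading 45 -> 135
Final: pos=(-3.507,-7.707), heading=135, 3 segment(s) drawn

Segment lengths:
  seg 1: (0,0) -> (-1.485,-1.485), length = 2.1
  seg 2: (-1.485,-1.485) -> (8.91,8.91), length = 14.7
  seg 3: (8.91,8.91) -> (0.99,0.99), length = 11.2
Total = 28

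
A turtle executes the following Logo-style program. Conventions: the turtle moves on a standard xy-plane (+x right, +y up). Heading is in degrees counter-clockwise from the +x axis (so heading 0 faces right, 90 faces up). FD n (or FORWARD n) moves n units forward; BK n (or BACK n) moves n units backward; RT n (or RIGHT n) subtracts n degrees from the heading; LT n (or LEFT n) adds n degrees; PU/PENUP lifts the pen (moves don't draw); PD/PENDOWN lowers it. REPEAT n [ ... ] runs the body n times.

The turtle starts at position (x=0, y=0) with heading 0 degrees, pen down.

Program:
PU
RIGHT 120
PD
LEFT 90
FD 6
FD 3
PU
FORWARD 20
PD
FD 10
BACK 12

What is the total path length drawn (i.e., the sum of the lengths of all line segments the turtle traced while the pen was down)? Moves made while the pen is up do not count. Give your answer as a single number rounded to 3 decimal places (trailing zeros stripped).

Executing turtle program step by step:
Start: pos=(0,0), heading=0, pen down
PU: pen up
RT 120: heading 0 -> 240
PD: pen down
LT 90: heading 240 -> 330
FD 6: (0,0) -> (5.196,-3) [heading=330, draw]
FD 3: (5.196,-3) -> (7.794,-4.5) [heading=330, draw]
PU: pen up
FD 20: (7.794,-4.5) -> (25.115,-14.5) [heading=330, move]
PD: pen down
FD 10: (25.115,-14.5) -> (33.775,-19.5) [heading=330, draw]
BK 12: (33.775,-19.5) -> (23.383,-13.5) [heading=330, draw]
Final: pos=(23.383,-13.5), heading=330, 4 segment(s) drawn

Segment lengths:
  seg 1: (0,0) -> (5.196,-3), length = 6
  seg 2: (5.196,-3) -> (7.794,-4.5), length = 3
  seg 3: (25.115,-14.5) -> (33.775,-19.5), length = 10
  seg 4: (33.775,-19.5) -> (23.383,-13.5), length = 12
Total = 31

Answer: 31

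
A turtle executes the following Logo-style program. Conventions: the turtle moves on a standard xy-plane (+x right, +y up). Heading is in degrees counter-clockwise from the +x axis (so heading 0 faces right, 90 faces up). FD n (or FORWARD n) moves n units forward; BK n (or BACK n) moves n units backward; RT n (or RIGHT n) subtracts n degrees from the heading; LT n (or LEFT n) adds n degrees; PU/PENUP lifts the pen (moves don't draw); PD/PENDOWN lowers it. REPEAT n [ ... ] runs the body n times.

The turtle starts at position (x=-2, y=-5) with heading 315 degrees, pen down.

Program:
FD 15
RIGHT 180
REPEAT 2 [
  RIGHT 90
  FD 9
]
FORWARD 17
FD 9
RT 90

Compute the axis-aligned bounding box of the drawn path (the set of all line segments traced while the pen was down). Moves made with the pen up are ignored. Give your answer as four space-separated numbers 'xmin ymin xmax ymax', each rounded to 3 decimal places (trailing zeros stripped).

Executing turtle program step by step:
Start: pos=(-2,-5), heading=315, pen down
FD 15: (-2,-5) -> (8.607,-15.607) [heading=315, draw]
RT 180: heading 315 -> 135
REPEAT 2 [
  -- iteration 1/2 --
  RT 90: heading 135 -> 45
  FD 9: (8.607,-15.607) -> (14.971,-9.243) [heading=45, draw]
  -- iteration 2/2 --
  RT 90: heading 45 -> 315
  FD 9: (14.971,-9.243) -> (21.335,-15.607) [heading=315, draw]
]
FD 17: (21.335,-15.607) -> (33.355,-27.627) [heading=315, draw]
FD 9: (33.355,-27.627) -> (39.719,-33.991) [heading=315, draw]
RT 90: heading 315 -> 225
Final: pos=(39.719,-33.991), heading=225, 5 segment(s) drawn

Segment endpoints: x in {-2, 8.607, 14.971, 21.335, 33.355, 39.719}, y in {-33.991, -27.627, -15.607, -9.243, -5}
xmin=-2, ymin=-33.991, xmax=39.719, ymax=-5

Answer: -2 -33.991 39.719 -5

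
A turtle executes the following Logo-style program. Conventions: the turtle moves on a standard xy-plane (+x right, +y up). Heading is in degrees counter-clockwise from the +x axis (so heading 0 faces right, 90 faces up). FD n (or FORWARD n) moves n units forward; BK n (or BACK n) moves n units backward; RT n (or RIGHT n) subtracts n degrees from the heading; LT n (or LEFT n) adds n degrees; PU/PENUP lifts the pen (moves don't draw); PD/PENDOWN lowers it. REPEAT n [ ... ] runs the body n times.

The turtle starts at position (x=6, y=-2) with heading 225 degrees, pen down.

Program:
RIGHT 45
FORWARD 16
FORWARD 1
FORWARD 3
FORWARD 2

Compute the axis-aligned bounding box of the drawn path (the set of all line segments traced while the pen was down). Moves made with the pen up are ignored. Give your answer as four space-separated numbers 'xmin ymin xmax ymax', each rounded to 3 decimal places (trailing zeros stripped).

Answer: -16 -2 6 -2

Derivation:
Executing turtle program step by step:
Start: pos=(6,-2), heading=225, pen down
RT 45: heading 225 -> 180
FD 16: (6,-2) -> (-10,-2) [heading=180, draw]
FD 1: (-10,-2) -> (-11,-2) [heading=180, draw]
FD 3: (-11,-2) -> (-14,-2) [heading=180, draw]
FD 2: (-14,-2) -> (-16,-2) [heading=180, draw]
Final: pos=(-16,-2), heading=180, 4 segment(s) drawn

Segment endpoints: x in {-16, -14, -11, -10, 6}, y in {-2, -2, -2, -2, -2}
xmin=-16, ymin=-2, xmax=6, ymax=-2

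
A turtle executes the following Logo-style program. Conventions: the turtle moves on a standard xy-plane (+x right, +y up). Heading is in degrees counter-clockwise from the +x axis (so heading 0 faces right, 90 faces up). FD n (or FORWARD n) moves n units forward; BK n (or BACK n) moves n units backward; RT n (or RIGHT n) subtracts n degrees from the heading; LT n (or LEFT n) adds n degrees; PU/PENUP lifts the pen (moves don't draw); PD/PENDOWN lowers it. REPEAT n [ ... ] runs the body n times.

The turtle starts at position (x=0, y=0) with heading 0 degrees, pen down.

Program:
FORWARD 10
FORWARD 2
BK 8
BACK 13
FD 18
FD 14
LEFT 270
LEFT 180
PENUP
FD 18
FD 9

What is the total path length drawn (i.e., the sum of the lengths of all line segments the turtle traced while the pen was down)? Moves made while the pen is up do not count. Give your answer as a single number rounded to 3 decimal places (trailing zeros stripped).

Answer: 65

Derivation:
Executing turtle program step by step:
Start: pos=(0,0), heading=0, pen down
FD 10: (0,0) -> (10,0) [heading=0, draw]
FD 2: (10,0) -> (12,0) [heading=0, draw]
BK 8: (12,0) -> (4,0) [heading=0, draw]
BK 13: (4,0) -> (-9,0) [heading=0, draw]
FD 18: (-9,0) -> (9,0) [heading=0, draw]
FD 14: (9,0) -> (23,0) [heading=0, draw]
LT 270: heading 0 -> 270
LT 180: heading 270 -> 90
PU: pen up
FD 18: (23,0) -> (23,18) [heading=90, move]
FD 9: (23,18) -> (23,27) [heading=90, move]
Final: pos=(23,27), heading=90, 6 segment(s) drawn

Segment lengths:
  seg 1: (0,0) -> (10,0), length = 10
  seg 2: (10,0) -> (12,0), length = 2
  seg 3: (12,0) -> (4,0), length = 8
  seg 4: (4,0) -> (-9,0), length = 13
  seg 5: (-9,0) -> (9,0), length = 18
  seg 6: (9,0) -> (23,0), length = 14
Total = 65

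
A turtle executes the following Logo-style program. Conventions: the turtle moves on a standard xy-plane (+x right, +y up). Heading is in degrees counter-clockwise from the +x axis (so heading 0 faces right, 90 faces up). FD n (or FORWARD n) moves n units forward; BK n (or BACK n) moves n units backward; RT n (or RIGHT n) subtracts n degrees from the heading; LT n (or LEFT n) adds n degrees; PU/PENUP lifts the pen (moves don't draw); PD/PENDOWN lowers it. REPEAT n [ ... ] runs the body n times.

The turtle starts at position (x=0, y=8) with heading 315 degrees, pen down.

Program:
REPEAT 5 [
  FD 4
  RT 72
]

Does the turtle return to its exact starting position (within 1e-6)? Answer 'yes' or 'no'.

Executing turtle program step by step:
Start: pos=(0,8), heading=315, pen down
REPEAT 5 [
  -- iteration 1/5 --
  FD 4: (0,8) -> (2.828,5.172) [heading=315, draw]
  RT 72: heading 315 -> 243
  -- iteration 2/5 --
  FD 4: (2.828,5.172) -> (1.012,1.608) [heading=243, draw]
  RT 72: heading 243 -> 171
  -- iteration 3/5 --
  FD 4: (1.012,1.608) -> (-2.938,2.233) [heading=171, draw]
  RT 72: heading 171 -> 99
  -- iteration 4/5 --
  FD 4: (-2.938,2.233) -> (-3.564,6.184) [heading=99, draw]
  RT 72: heading 99 -> 27
  -- iteration 5/5 --
  FD 4: (-3.564,6.184) -> (0,8) [heading=27, draw]
  RT 72: heading 27 -> 315
]
Final: pos=(0,8), heading=315, 5 segment(s) drawn

Start position: (0, 8)
Final position: (0, 8)
Distance = 0; < 1e-6 -> CLOSED

Answer: yes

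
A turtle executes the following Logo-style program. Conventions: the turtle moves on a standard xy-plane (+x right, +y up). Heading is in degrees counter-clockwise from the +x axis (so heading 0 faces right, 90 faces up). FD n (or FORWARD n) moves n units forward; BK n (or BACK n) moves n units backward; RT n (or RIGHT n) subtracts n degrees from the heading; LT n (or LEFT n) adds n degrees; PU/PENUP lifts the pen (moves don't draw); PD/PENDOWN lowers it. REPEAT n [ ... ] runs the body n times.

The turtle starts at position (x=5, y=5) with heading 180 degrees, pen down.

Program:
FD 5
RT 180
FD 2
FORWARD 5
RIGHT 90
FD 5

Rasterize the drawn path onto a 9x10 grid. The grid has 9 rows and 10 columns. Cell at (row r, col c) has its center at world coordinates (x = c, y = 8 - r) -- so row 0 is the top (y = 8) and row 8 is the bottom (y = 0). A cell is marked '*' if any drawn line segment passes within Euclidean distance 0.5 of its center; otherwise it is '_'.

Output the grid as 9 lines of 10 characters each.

Segment 0: (5,5) -> (0,5)
Segment 1: (0,5) -> (2,5)
Segment 2: (2,5) -> (7,5)
Segment 3: (7,5) -> (7,0)

Answer: __________
__________
__________
********__
_______*__
_______*__
_______*__
_______*__
_______*__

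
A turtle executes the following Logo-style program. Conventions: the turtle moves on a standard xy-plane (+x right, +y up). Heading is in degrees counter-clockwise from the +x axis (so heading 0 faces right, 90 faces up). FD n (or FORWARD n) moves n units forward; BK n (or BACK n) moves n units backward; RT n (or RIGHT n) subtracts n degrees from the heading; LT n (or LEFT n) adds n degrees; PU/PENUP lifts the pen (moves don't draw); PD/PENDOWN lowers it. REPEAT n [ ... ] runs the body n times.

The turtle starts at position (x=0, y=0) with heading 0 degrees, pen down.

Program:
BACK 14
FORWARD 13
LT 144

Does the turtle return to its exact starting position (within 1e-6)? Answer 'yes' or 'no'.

Executing turtle program step by step:
Start: pos=(0,0), heading=0, pen down
BK 14: (0,0) -> (-14,0) [heading=0, draw]
FD 13: (-14,0) -> (-1,0) [heading=0, draw]
LT 144: heading 0 -> 144
Final: pos=(-1,0), heading=144, 2 segment(s) drawn

Start position: (0, 0)
Final position: (-1, 0)
Distance = 1; >= 1e-6 -> NOT closed

Answer: no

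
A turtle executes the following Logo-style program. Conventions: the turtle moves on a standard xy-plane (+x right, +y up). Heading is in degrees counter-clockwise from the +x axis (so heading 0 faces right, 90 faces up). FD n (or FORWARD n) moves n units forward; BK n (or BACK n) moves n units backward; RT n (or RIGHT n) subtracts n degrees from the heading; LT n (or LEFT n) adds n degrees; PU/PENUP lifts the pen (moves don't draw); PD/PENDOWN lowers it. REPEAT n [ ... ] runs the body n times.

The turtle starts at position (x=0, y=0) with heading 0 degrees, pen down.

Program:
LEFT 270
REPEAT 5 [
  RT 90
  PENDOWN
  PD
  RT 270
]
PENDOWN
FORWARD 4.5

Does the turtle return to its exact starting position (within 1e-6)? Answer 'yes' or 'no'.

Answer: no

Derivation:
Executing turtle program step by step:
Start: pos=(0,0), heading=0, pen down
LT 270: heading 0 -> 270
REPEAT 5 [
  -- iteration 1/5 --
  RT 90: heading 270 -> 180
  PD: pen down
  PD: pen down
  RT 270: heading 180 -> 270
  -- iteration 2/5 --
  RT 90: heading 270 -> 180
  PD: pen down
  PD: pen down
  RT 270: heading 180 -> 270
  -- iteration 3/5 --
  RT 90: heading 270 -> 180
  PD: pen down
  PD: pen down
  RT 270: heading 180 -> 270
  -- iteration 4/5 --
  RT 90: heading 270 -> 180
  PD: pen down
  PD: pen down
  RT 270: heading 180 -> 270
  -- iteration 5/5 --
  RT 90: heading 270 -> 180
  PD: pen down
  PD: pen down
  RT 270: heading 180 -> 270
]
PD: pen down
FD 4.5: (0,0) -> (0,-4.5) [heading=270, draw]
Final: pos=(0,-4.5), heading=270, 1 segment(s) drawn

Start position: (0, 0)
Final position: (0, -4.5)
Distance = 4.5; >= 1e-6 -> NOT closed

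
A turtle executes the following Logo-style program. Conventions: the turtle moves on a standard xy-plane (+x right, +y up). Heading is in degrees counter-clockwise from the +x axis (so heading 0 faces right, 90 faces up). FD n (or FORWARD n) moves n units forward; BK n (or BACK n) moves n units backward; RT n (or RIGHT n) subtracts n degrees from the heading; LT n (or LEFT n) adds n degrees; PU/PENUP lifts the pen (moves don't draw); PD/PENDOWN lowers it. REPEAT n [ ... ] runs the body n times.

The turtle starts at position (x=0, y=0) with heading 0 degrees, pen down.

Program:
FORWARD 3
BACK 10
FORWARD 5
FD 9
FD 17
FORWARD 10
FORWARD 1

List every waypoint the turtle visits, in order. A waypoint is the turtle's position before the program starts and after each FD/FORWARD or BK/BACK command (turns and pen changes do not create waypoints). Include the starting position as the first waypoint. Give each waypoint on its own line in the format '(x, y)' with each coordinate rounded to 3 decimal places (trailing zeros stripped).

Executing turtle program step by step:
Start: pos=(0,0), heading=0, pen down
FD 3: (0,0) -> (3,0) [heading=0, draw]
BK 10: (3,0) -> (-7,0) [heading=0, draw]
FD 5: (-7,0) -> (-2,0) [heading=0, draw]
FD 9: (-2,0) -> (7,0) [heading=0, draw]
FD 17: (7,0) -> (24,0) [heading=0, draw]
FD 10: (24,0) -> (34,0) [heading=0, draw]
FD 1: (34,0) -> (35,0) [heading=0, draw]
Final: pos=(35,0), heading=0, 7 segment(s) drawn
Waypoints (8 total):
(0, 0)
(3, 0)
(-7, 0)
(-2, 0)
(7, 0)
(24, 0)
(34, 0)
(35, 0)

Answer: (0, 0)
(3, 0)
(-7, 0)
(-2, 0)
(7, 0)
(24, 0)
(34, 0)
(35, 0)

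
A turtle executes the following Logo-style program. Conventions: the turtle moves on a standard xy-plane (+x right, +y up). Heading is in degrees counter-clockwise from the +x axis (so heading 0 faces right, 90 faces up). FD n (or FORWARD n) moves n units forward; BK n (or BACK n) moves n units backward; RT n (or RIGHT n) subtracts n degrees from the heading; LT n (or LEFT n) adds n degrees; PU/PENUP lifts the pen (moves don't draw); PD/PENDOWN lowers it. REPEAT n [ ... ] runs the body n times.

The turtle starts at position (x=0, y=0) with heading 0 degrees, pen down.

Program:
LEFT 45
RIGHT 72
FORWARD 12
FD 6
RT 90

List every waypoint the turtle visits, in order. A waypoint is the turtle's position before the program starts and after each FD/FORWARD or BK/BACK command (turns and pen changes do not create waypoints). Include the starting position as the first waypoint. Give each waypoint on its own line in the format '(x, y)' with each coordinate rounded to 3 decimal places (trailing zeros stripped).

Answer: (0, 0)
(10.692, -5.448)
(16.038, -8.172)

Derivation:
Executing turtle program step by step:
Start: pos=(0,0), heading=0, pen down
LT 45: heading 0 -> 45
RT 72: heading 45 -> 333
FD 12: (0,0) -> (10.692,-5.448) [heading=333, draw]
FD 6: (10.692,-5.448) -> (16.038,-8.172) [heading=333, draw]
RT 90: heading 333 -> 243
Final: pos=(16.038,-8.172), heading=243, 2 segment(s) drawn
Waypoints (3 total):
(0, 0)
(10.692, -5.448)
(16.038, -8.172)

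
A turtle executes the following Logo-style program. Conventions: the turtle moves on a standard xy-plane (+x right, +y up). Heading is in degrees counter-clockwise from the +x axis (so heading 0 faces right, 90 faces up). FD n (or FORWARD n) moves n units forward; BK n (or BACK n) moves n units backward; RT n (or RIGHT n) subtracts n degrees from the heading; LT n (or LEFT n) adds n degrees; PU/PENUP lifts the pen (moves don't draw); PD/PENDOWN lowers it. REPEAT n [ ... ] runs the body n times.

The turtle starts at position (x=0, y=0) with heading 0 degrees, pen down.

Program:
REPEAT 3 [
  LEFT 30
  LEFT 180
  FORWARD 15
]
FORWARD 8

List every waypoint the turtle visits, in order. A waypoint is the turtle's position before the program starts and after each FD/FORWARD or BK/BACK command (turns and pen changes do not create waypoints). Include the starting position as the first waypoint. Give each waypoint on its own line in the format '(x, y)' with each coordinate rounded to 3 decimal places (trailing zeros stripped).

Answer: (0, 0)
(-12.99, -7.5)
(-5.49, 5.49)
(-5.49, -9.51)
(-5.49, -17.51)

Derivation:
Executing turtle program step by step:
Start: pos=(0,0), heading=0, pen down
REPEAT 3 [
  -- iteration 1/3 --
  LT 30: heading 0 -> 30
  LT 180: heading 30 -> 210
  FD 15: (0,0) -> (-12.99,-7.5) [heading=210, draw]
  -- iteration 2/3 --
  LT 30: heading 210 -> 240
  LT 180: heading 240 -> 60
  FD 15: (-12.99,-7.5) -> (-5.49,5.49) [heading=60, draw]
  -- iteration 3/3 --
  LT 30: heading 60 -> 90
  LT 180: heading 90 -> 270
  FD 15: (-5.49,5.49) -> (-5.49,-9.51) [heading=270, draw]
]
FD 8: (-5.49,-9.51) -> (-5.49,-17.51) [heading=270, draw]
Final: pos=(-5.49,-17.51), heading=270, 4 segment(s) drawn
Waypoints (5 total):
(0, 0)
(-12.99, -7.5)
(-5.49, 5.49)
(-5.49, -9.51)
(-5.49, -17.51)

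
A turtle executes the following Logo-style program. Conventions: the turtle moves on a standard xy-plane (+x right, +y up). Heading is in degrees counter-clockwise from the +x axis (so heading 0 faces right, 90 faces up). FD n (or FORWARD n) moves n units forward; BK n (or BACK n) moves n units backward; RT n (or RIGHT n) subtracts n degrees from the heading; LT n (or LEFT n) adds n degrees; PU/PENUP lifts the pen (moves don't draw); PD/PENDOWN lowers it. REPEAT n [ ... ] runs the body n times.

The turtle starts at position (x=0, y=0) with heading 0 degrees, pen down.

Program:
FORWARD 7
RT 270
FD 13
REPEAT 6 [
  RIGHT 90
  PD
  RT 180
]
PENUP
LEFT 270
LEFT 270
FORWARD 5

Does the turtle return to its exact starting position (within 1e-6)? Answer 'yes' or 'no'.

Answer: no

Derivation:
Executing turtle program step by step:
Start: pos=(0,0), heading=0, pen down
FD 7: (0,0) -> (7,0) [heading=0, draw]
RT 270: heading 0 -> 90
FD 13: (7,0) -> (7,13) [heading=90, draw]
REPEAT 6 [
  -- iteration 1/6 --
  RT 90: heading 90 -> 0
  PD: pen down
  RT 180: heading 0 -> 180
  -- iteration 2/6 --
  RT 90: heading 180 -> 90
  PD: pen down
  RT 180: heading 90 -> 270
  -- iteration 3/6 --
  RT 90: heading 270 -> 180
  PD: pen down
  RT 180: heading 180 -> 0
  -- iteration 4/6 --
  RT 90: heading 0 -> 270
  PD: pen down
  RT 180: heading 270 -> 90
  -- iteration 5/6 --
  RT 90: heading 90 -> 0
  PD: pen down
  RT 180: heading 0 -> 180
  -- iteration 6/6 --
  RT 90: heading 180 -> 90
  PD: pen down
  RT 180: heading 90 -> 270
]
PU: pen up
LT 270: heading 270 -> 180
LT 270: heading 180 -> 90
FD 5: (7,13) -> (7,18) [heading=90, move]
Final: pos=(7,18), heading=90, 2 segment(s) drawn

Start position: (0, 0)
Final position: (7, 18)
Distance = 19.313; >= 1e-6 -> NOT closed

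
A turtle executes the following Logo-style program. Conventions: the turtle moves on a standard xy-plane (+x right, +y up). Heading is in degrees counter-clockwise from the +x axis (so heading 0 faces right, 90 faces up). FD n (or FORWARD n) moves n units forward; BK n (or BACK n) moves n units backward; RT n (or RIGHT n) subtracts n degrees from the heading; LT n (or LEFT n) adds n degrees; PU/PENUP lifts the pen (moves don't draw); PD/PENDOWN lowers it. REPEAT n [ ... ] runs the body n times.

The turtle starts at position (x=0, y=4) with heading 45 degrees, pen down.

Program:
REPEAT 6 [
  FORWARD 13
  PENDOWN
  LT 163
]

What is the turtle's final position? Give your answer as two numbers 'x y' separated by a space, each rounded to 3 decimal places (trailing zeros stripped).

Answer: -0.446 14.205

Derivation:
Executing turtle program step by step:
Start: pos=(0,4), heading=45, pen down
REPEAT 6 [
  -- iteration 1/6 --
  FD 13: (0,4) -> (9.192,13.192) [heading=45, draw]
  PD: pen down
  LT 163: heading 45 -> 208
  -- iteration 2/6 --
  FD 13: (9.192,13.192) -> (-2.286,7.089) [heading=208, draw]
  PD: pen down
  LT 163: heading 208 -> 11
  -- iteration 3/6 --
  FD 13: (-2.286,7.089) -> (10.475,9.57) [heading=11, draw]
  PD: pen down
  LT 163: heading 11 -> 174
  -- iteration 4/6 --
  FD 13: (10.475,9.57) -> (-2.454,10.929) [heading=174, draw]
  PD: pen down
  LT 163: heading 174 -> 337
  -- iteration 5/6 --
  FD 13: (-2.454,10.929) -> (9.513,5.849) [heading=337, draw]
  PD: pen down
  LT 163: heading 337 -> 140
  -- iteration 6/6 --
  FD 13: (9.513,5.849) -> (-0.446,14.205) [heading=140, draw]
  PD: pen down
  LT 163: heading 140 -> 303
]
Final: pos=(-0.446,14.205), heading=303, 6 segment(s) drawn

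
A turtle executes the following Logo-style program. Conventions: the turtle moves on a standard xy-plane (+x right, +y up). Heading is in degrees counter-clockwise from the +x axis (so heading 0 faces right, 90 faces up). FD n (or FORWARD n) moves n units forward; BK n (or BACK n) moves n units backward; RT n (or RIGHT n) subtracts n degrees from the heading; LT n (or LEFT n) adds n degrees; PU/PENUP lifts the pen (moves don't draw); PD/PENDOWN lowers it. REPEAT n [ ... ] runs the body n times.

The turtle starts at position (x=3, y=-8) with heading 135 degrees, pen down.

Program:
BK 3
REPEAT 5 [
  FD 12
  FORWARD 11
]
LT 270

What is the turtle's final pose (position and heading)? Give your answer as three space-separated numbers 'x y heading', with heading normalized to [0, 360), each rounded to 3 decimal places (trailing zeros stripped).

Executing turtle program step by step:
Start: pos=(3,-8), heading=135, pen down
BK 3: (3,-8) -> (5.121,-10.121) [heading=135, draw]
REPEAT 5 [
  -- iteration 1/5 --
  FD 12: (5.121,-10.121) -> (-3.364,-1.636) [heading=135, draw]
  FD 11: (-3.364,-1.636) -> (-11.142,6.142) [heading=135, draw]
  -- iteration 2/5 --
  FD 12: (-11.142,6.142) -> (-19.627,14.627) [heading=135, draw]
  FD 11: (-19.627,14.627) -> (-27.406,22.406) [heading=135, draw]
  -- iteration 3/5 --
  FD 12: (-27.406,22.406) -> (-35.891,30.891) [heading=135, draw]
  FD 11: (-35.891,30.891) -> (-43.669,38.669) [heading=135, draw]
  -- iteration 4/5 --
  FD 12: (-43.669,38.669) -> (-52.154,47.154) [heading=135, draw]
  FD 11: (-52.154,47.154) -> (-59.933,54.933) [heading=135, draw]
  -- iteration 5/5 --
  FD 12: (-59.933,54.933) -> (-68.418,63.418) [heading=135, draw]
  FD 11: (-68.418,63.418) -> (-76.196,71.196) [heading=135, draw]
]
LT 270: heading 135 -> 45
Final: pos=(-76.196,71.196), heading=45, 11 segment(s) drawn

Answer: -76.196 71.196 45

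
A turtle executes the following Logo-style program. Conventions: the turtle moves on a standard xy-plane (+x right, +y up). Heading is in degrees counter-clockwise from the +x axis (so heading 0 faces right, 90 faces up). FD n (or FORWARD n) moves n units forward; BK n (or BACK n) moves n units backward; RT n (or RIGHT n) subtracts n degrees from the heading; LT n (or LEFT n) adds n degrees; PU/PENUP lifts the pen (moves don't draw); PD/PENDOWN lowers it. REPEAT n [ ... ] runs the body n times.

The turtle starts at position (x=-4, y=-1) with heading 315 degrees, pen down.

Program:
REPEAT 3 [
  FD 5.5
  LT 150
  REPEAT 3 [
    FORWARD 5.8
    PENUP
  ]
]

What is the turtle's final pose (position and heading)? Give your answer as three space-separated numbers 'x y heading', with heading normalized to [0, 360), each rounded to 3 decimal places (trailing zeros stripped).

Answer: 0.339 7.415 45

Derivation:
Executing turtle program step by step:
Start: pos=(-4,-1), heading=315, pen down
REPEAT 3 [
  -- iteration 1/3 --
  FD 5.5: (-4,-1) -> (-0.111,-4.889) [heading=315, draw]
  LT 150: heading 315 -> 105
  REPEAT 3 [
    -- iteration 1/3 --
    FD 5.8: (-0.111,-4.889) -> (-1.612,0.713) [heading=105, draw]
    PU: pen up
    -- iteration 2/3 --
    FD 5.8: (-1.612,0.713) -> (-3.113,6.316) [heading=105, move]
    PU: pen up
    -- iteration 3/3 --
    FD 5.8: (-3.113,6.316) -> (-4.614,11.918) [heading=105, move]
    PU: pen up
  ]
  -- iteration 2/3 --
  FD 5.5: (-4.614,11.918) -> (-6.038,17.231) [heading=105, move]
  LT 150: heading 105 -> 255
  REPEAT 3 [
    -- iteration 1/3 --
    FD 5.8: (-6.038,17.231) -> (-7.539,11.628) [heading=255, move]
    PU: pen up
    -- iteration 2/3 --
    FD 5.8: (-7.539,11.628) -> (-9.04,6.026) [heading=255, move]
    PU: pen up
    -- iteration 3/3 --
    FD 5.8: (-9.04,6.026) -> (-10.541,0.424) [heading=255, move]
    PU: pen up
  ]
  -- iteration 3/3 --
  FD 5.5: (-10.541,0.424) -> (-11.965,-4.889) [heading=255, move]
  LT 150: heading 255 -> 45
  REPEAT 3 [
    -- iteration 1/3 --
    FD 5.8: (-11.965,-4.889) -> (-7.864,-0.788) [heading=45, move]
    PU: pen up
    -- iteration 2/3 --
    FD 5.8: (-7.864,-0.788) -> (-3.762,3.313) [heading=45, move]
    PU: pen up
    -- iteration 3/3 --
    FD 5.8: (-3.762,3.313) -> (0.339,7.415) [heading=45, move]
    PU: pen up
  ]
]
Final: pos=(0.339,7.415), heading=45, 2 segment(s) drawn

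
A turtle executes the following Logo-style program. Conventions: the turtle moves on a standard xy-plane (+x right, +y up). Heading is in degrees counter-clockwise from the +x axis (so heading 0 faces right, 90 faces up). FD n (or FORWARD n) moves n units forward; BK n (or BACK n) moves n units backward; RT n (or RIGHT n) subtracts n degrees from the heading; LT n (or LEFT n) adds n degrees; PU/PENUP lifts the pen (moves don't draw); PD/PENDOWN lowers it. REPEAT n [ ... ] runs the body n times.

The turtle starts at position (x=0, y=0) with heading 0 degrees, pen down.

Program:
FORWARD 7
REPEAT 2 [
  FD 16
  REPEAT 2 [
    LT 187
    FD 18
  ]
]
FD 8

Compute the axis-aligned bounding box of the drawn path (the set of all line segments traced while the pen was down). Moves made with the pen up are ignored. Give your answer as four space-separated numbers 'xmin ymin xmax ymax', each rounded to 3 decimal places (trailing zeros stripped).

Answer: 0 -2.194 44.276 11.787

Derivation:
Executing turtle program step by step:
Start: pos=(0,0), heading=0, pen down
FD 7: (0,0) -> (7,0) [heading=0, draw]
REPEAT 2 [
  -- iteration 1/2 --
  FD 16: (7,0) -> (23,0) [heading=0, draw]
  REPEAT 2 [
    -- iteration 1/2 --
    LT 187: heading 0 -> 187
    FD 18: (23,0) -> (5.134,-2.194) [heading=187, draw]
    -- iteration 2/2 --
    LT 187: heading 187 -> 14
    FD 18: (5.134,-2.194) -> (22.599,2.161) [heading=14, draw]
  ]
  -- iteration 2/2 --
  FD 16: (22.599,2.161) -> (38.124,6.032) [heading=14, draw]
  REPEAT 2 [
    -- iteration 1/2 --
    LT 187: heading 14 -> 201
    FD 18: (38.124,6.032) -> (21.32,-0.419) [heading=201, draw]
    -- iteration 2/2 --
    LT 187: heading 201 -> 28
    FD 18: (21.32,-0.419) -> (37.213,8.032) [heading=28, draw]
  ]
]
FD 8: (37.213,8.032) -> (44.276,11.787) [heading=28, draw]
Final: pos=(44.276,11.787), heading=28, 8 segment(s) drawn

Segment endpoints: x in {0, 5.134, 7, 21.32, 22.599, 23, 37.213, 38.124, 44.276}, y in {-2.194, -0.419, 0, 2.161, 6.032, 8.032, 11.787}
xmin=0, ymin=-2.194, xmax=44.276, ymax=11.787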